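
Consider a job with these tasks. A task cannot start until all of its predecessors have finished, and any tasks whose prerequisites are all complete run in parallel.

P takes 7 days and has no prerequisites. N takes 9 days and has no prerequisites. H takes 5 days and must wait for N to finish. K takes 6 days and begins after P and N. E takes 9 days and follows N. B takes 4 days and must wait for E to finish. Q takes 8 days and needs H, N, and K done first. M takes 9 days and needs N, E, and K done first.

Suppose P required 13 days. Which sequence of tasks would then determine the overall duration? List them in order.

P, K, M

Actual critical path: N→E→M = 9+9+9 = 27 ⇒ 27 days.
The longest path through P is only 22 days, so P has float 5.
New critical path: P→K→M = 13+6+9 = 28 ⇒ 28 days.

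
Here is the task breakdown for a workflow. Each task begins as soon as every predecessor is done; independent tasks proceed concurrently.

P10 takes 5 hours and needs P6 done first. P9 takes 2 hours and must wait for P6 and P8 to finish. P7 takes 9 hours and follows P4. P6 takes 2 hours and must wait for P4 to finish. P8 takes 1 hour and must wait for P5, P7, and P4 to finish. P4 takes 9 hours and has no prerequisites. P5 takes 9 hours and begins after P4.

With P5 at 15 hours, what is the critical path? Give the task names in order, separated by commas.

P4, P5, P8, P9

The binding path is P4→P5→P8→P9 = 9+9+1+2 = 21; finish at 21 hours.
P5 lies on that path, so at 15 hours the path becomes 27 hours.
The critical path is still P4→P5→P8→P9; finish is now 27 hours.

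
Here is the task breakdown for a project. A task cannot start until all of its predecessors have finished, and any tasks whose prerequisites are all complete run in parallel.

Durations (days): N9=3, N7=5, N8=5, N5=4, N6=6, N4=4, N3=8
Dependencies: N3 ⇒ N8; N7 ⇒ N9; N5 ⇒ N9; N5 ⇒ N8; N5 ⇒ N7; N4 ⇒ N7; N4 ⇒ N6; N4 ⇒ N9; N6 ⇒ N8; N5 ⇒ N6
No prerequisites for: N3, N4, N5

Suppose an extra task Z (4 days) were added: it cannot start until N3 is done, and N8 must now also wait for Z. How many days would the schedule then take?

17

Originally the schedule takes 15 days.
With Z inserted, N8 now waits for max(N3, N6, N5, Z).
New critical path: N3→Z→N8 = 8+4+5 = 17 ⇒ 17 days.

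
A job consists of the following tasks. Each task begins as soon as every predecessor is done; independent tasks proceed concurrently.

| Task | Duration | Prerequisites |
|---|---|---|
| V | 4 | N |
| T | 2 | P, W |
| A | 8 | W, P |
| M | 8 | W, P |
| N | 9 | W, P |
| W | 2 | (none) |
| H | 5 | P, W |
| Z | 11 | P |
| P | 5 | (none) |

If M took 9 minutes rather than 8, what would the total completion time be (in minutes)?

The binding path is P→N→V = 5+9+4 = 18; finish at 18 minutes.
M has 5 minutes of float (longest path through it is 13).
No other chain overtakes it, so the finish is 18 minutes.

18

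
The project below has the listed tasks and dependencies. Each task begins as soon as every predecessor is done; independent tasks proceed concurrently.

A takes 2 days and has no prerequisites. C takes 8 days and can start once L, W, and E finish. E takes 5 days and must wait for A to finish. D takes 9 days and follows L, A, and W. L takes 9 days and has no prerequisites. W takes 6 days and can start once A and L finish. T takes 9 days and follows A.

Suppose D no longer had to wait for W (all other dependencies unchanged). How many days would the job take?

23

Original critical path: L→W→D = 9+6+9 = 24 ⇒ 24 days.
Without W→D, D's earliest start moves from 15 to 9.
New critical path: L→W→C = 9+6+8 = 23 ⇒ 23 days.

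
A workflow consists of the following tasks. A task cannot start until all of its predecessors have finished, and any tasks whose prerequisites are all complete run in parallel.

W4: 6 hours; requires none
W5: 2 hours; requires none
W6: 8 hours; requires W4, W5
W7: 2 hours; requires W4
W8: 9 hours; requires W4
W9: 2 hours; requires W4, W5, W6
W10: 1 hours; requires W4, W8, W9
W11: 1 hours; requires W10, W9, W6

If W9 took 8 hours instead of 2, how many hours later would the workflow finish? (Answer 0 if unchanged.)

Critical path before the change: W4→W6→W9→W10→W11 = 6+8+2+1+1 = 18 giving 18 hours.
Since W9 is critical, the +6 change carries straight to that chain (now 24 hours).
No other chain overtakes it, so the finish is 24 hours.
Change in finish: 24 − 18 = +6 hours.

6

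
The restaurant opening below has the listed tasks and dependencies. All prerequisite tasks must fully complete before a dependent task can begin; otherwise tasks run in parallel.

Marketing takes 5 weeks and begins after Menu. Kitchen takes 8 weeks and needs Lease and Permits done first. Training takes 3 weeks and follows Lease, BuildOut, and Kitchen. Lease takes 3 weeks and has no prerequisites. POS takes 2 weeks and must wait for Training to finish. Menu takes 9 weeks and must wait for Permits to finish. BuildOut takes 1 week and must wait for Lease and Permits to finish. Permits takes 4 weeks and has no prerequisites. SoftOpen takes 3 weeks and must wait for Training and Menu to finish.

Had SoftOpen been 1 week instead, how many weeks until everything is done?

Actual critical path: Permits→Kitchen→Training→SoftOpen = 4+8+3+3 = 18 ⇒ 18 weeks.
SoftOpen is on the critical path; changing it to 1 makes that path 16 weeks.
The binding chain switches to Permits→Menu→Marketing = 4+9+5 = 18; finish 18 weeks.

18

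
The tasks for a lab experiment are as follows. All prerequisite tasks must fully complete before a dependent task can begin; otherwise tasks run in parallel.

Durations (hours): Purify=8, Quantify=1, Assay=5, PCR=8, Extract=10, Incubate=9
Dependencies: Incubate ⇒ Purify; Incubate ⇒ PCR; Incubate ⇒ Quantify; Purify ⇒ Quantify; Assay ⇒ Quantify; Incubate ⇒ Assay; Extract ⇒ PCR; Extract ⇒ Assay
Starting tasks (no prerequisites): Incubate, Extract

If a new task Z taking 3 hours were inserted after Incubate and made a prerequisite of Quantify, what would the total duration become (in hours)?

18

Originally the lab experiment takes 18 hours.
With Z inserted, Quantify now waits for max(Incubate, Purify, Assay, Z).
New critical path: Incubate→Purify→Quantify = 9+8+1 = 18 ⇒ 18 hours.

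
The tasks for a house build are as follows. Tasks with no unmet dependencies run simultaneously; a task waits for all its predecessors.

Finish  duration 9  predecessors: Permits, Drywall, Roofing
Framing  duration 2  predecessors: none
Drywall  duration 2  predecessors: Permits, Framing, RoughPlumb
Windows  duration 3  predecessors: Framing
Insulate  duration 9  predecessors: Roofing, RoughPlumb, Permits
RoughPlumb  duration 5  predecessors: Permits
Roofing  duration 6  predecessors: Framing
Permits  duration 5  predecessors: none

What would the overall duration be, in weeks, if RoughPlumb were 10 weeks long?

26

As given, the longest chain is Permits→RoughPlumb→Drywall→Finish = 5+5+2+9 = 21, so the finish is 21 weeks.
RoughPlumb is on the critical path; changing it to 10 makes that path 26 weeks.
The critical path is still Permits→RoughPlumb→Drywall→Finish; finish is now 26 weeks.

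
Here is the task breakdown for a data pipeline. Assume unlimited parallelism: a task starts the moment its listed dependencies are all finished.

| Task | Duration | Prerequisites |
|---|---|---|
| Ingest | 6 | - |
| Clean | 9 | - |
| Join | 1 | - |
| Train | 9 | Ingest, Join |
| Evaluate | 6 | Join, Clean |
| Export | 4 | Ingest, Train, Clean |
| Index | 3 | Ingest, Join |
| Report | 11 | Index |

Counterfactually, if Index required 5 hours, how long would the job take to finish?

22

The binding path is Ingest→Index→Report = 6+3+11 = 20; finish at 20 hours.
Index is on the critical path; changing it to 5 makes that path 22 hours.
That remains the longest chain; total 22 hours.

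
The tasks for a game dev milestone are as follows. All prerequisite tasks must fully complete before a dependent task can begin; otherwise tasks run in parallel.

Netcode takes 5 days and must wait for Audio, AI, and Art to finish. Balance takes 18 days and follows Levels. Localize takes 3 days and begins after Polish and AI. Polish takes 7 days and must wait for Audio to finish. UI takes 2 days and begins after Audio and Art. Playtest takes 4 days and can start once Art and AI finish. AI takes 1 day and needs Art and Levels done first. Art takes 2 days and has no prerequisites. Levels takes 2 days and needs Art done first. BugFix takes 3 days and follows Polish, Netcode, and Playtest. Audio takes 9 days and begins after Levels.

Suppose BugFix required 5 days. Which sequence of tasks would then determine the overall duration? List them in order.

Art, Levels, Audio, Polish, BugFix

Critical path before the change: Art→Levels→Audio→Polish→BugFix = 2+2+9+7+3 = 23 giving 23 days.
BugFix is on the critical path; changing it to 5 makes that path 25 days.
The critical path is still Art→Levels→Audio→Polish→BugFix; finish is now 25 days.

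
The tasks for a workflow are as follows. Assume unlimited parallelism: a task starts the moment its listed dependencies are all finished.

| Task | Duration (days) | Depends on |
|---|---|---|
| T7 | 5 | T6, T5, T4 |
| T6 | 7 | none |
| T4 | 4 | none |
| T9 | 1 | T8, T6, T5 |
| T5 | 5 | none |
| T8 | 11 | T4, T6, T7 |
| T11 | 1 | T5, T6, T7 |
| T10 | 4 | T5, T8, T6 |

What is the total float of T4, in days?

Critical path: T6→T7→T8→T10 = 7+5+11+4 = 27, so the finish is 27 days.
Longest path through T4: 24 days (earliest finish 4, latest finish 7).
So T4 can slip 7 − 4 = 3 days.

3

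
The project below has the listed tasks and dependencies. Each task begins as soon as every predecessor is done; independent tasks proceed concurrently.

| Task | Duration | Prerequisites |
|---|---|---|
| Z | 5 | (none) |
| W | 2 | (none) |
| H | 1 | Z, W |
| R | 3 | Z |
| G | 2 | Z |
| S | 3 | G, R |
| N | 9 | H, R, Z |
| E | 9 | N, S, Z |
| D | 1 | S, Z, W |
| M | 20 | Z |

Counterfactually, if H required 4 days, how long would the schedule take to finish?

27

Baseline: Z→R→N→E = 5+3+9+9 = 26 → 26 days.
H has 2 days of float (longest path through it is 24).
The binding chain switches to Z→H→N→E = 5+4+9+9 = 27; finish 27 days.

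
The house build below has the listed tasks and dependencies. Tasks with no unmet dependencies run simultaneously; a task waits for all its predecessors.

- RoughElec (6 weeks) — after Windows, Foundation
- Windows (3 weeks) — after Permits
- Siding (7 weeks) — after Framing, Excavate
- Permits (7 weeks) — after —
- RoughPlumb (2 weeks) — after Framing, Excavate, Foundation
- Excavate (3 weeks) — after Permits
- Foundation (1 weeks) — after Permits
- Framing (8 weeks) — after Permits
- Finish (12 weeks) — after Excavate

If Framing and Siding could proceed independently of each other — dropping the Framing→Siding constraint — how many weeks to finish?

Before: longest chain Permits→Excavate→Finish = 7+3+12 = 22, finish 22.
Without Framing→Siding, Siding's earliest start moves from 15 to 10.
After: Permits→Excavate→Finish = 7+3+12 = 22 → 22 weeks.

22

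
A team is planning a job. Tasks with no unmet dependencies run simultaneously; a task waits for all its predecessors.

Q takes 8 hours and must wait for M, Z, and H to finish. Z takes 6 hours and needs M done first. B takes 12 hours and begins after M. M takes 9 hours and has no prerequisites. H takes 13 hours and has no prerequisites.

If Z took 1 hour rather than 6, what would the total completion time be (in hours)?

21

Actual critical path: M→Z→Q = 9+6+8 = 23 ⇒ 23 hours.
Z is on the critical path; changing it to 1 makes that path 18 hours.
Now M→B = 9+12 = 21 is longest, so the finish becomes 21 hours.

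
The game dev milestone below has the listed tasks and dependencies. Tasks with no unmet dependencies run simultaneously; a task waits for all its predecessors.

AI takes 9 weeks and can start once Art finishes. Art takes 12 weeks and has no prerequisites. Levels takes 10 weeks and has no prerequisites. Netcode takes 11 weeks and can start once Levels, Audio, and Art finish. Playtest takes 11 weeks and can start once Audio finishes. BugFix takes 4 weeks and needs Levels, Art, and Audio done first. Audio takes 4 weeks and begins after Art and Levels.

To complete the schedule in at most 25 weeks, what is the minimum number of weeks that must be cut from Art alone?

Current finish: 27 weeks; target: 25.
Art is on every critical path, so each week cut from Art cuts the finish by one (this holds down to a finish of 25).
Need 27 − 25 = 2 weeks off Art → Art becomes 10 weeks, finish becomes 25.

2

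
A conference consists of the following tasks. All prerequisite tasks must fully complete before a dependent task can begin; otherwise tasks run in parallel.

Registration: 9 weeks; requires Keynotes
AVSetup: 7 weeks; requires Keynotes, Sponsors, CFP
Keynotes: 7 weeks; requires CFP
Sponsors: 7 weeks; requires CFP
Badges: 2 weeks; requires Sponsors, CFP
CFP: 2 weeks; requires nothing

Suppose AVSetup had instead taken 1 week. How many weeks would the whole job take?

As given, the longest chain is CFP→Keynotes→Registration = 2+7+9 = 18, so the finish is 18 weeks.
AVSetup has 2 weeks of float (longest path through it is 16).
That remains the longest chain; total 18 weeks.

18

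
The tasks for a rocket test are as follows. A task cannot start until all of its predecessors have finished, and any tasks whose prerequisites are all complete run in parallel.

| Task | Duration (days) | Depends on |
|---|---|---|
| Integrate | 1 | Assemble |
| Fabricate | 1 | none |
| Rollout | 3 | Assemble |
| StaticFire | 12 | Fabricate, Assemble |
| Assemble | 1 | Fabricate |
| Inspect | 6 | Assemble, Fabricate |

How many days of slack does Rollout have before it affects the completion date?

9

Critical path: Fabricate→Assemble→StaticFire = 1+1+12 = 14, so the finish is 14 days.
The longest chain containing Rollout totals 5 days.
So Rollout can slip 14 − 5 = 9 days.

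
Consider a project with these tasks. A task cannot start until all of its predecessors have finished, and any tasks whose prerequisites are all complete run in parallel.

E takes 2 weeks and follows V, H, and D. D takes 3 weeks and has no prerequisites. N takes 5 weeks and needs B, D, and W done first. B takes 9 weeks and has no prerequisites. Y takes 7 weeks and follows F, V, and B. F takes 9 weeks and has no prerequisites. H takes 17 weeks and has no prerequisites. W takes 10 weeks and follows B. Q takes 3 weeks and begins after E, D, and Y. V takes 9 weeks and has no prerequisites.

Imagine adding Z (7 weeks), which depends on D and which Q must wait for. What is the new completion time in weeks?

24

Originally the plan takes 24 weeks.
With Z inserted, Q now waits for max(E, D, Y, Z).
New critical path: B→W→N = 9+10+5 = 24 ⇒ 24 weeks.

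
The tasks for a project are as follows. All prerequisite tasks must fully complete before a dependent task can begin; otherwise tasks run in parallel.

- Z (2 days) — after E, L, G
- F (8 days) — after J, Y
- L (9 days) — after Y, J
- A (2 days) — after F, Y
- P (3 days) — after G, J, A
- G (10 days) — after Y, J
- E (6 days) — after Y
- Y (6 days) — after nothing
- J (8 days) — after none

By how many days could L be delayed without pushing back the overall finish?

2

J→F→A→P = 8+8+2+3 = 21 sets the makespan at 21 days.
Longest path through L: 19 days (earliest finish 17, latest finish 19).
Slack of L = 10 − 8 = 2 days.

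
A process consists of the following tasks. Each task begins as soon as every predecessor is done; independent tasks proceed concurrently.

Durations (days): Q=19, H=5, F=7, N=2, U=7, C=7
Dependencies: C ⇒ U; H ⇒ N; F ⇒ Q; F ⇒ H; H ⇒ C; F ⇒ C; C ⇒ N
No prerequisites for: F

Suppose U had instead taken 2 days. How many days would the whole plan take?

Critical path before the change: F→H→C→U = 7+5+7+7 = 26 giving 26 days.
U lies on that path, so at 2 days the path becomes 21 days.
New critical path: F→Q = 7+19 = 26 ⇒ 26 days.

26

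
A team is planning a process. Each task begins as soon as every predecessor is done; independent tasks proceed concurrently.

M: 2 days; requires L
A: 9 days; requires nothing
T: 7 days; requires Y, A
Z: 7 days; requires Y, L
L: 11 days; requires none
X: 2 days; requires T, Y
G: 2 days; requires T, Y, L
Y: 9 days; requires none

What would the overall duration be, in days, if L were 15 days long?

Actual critical path: L→Z = 11+7 = 18 ⇒ 18 days.
L is on the critical path; changing it to 15 makes that path 22 days.
The critical path is still L→Z; finish is now 22 days.

22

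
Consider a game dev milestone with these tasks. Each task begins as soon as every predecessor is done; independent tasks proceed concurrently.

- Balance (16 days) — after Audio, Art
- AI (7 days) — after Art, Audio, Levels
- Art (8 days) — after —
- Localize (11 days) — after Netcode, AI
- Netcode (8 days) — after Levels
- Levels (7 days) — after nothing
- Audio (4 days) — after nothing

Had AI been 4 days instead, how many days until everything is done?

26

Baseline: Art→AI→Localize = 8+7+11 = 26 → 26 days.
AI is on the critical path; changing it to 4 makes that path 23 days.
The binding chain switches to Levels→Netcode→Localize = 7+8+11 = 26; finish 26 days.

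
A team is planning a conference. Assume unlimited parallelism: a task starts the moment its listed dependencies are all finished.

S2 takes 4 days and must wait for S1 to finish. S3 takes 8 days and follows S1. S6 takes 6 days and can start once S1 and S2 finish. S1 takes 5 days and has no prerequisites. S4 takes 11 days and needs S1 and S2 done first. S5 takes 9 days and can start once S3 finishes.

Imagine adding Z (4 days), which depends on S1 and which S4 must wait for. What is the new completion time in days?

22

Originally the conference takes 22 days.
With Z inserted, S4 now waits for max(S1, S2, Z).
New critical path: S1→S3→S5 = 5+8+9 = 22 ⇒ 22 days.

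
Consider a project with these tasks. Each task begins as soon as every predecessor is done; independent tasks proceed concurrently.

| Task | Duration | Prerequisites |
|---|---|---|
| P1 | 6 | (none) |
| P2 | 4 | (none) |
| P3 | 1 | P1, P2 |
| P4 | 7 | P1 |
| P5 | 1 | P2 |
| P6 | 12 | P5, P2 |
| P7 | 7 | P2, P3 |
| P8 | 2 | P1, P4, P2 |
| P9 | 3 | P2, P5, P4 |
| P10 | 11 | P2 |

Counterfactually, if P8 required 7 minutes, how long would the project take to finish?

20

Critical path before the change: P2→P5→P6 = 4+1+12 = 17 giving 17 minutes.
The longest path through P8 is only 15 minutes, so P8 has float 2.
New critical path: P1→P4→P8 = 6+7+7 = 20 ⇒ 20 minutes.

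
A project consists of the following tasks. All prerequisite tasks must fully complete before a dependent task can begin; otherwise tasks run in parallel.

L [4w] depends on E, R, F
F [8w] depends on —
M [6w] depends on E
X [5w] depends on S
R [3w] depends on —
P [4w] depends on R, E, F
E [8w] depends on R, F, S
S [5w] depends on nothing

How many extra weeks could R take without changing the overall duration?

5

The longest chain is F→E→M = 8+8+6 = 22; overall finish 22 weeks.
The longest chain containing R totals 17 weeks.
So R can slip 8 − 3 = 5 weeks.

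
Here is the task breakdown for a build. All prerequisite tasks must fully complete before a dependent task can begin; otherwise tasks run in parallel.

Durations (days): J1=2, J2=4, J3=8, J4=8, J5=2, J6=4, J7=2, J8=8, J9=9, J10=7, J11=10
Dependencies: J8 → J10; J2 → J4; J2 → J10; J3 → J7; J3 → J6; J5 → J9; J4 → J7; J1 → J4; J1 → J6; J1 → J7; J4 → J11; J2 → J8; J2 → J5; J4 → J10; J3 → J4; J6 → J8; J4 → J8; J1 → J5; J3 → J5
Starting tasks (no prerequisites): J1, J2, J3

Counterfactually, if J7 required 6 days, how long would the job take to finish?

The binding path is J3→J4→J8→J10 = 8+8+8+7 = 31; finish at 31 days.
J7 is off the critical path — its longest chain is 18 days, giving 13 of slack.
That remains the longest chain; total 31 days.

31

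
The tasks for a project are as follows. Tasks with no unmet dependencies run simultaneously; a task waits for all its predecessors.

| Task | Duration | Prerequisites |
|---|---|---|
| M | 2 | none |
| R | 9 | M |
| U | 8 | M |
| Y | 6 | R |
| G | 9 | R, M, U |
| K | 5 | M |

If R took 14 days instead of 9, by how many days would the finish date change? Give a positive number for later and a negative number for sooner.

5

As given, the longest chain is M→R→G = 2+9+9 = 20, so the finish is 20 days.
Since R is critical, the +5 change carries straight to that chain (now 25 days).
That remains the longest chain; total 25 days.
Change in finish: 25 − 20 = +5 days.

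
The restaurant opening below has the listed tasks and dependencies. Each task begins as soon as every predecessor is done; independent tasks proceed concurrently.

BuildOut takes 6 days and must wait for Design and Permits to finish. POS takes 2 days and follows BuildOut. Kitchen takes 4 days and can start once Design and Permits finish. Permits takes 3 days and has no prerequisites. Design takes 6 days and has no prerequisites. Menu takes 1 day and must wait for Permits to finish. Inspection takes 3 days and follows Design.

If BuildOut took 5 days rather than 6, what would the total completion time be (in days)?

Critical path before the change: Design→BuildOut→POS = 6+6+2 = 14 giving 14 days.
BuildOut is on the critical path; changing it to 5 makes that path 13 days.
That remains the longest chain; total 13 days.

13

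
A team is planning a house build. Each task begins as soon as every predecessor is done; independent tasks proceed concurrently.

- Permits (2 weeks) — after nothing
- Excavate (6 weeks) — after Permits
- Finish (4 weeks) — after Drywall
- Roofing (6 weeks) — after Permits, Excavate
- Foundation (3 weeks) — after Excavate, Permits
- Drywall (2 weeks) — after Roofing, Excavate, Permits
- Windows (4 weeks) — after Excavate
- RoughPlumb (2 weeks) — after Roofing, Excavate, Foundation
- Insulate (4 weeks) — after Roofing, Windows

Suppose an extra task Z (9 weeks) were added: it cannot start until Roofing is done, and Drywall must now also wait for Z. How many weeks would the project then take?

29

Originally the project takes 20 weeks.
With Z inserted, Drywall now waits for max(Roofing, Excavate, Permits, Z).
New critical path: Permits→Excavate→Roofing→Z→Drywall→Finish = 2+6+6+9+2+4 = 29 ⇒ 29 weeks.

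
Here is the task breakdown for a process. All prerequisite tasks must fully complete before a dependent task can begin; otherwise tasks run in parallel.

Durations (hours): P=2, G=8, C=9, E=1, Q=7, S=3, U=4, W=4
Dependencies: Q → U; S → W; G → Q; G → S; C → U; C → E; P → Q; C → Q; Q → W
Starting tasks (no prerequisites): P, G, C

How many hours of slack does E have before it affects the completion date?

Critical path: C→Q→U = 9+7+4 = 20, so the finish is 20 hours.
Longest path through E: 10 hours (earliest finish 10, latest finish 20).
Slack of E = 19 − 9 = 10 hours.

10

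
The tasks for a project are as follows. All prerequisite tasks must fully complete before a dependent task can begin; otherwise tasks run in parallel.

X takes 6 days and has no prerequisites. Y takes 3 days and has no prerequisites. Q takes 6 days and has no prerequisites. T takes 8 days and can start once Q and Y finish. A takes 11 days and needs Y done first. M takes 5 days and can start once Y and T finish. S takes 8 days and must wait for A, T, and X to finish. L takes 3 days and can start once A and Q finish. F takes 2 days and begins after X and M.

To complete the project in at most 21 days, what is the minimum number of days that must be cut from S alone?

1

Current finish: 22 days; target: 21.
S is on every critical path, so each day cut from S cuts the finish by one (this holds down to a finish of 21).
Need 22 − 21 = 1 day off S → S becomes 7 days, finish becomes 21.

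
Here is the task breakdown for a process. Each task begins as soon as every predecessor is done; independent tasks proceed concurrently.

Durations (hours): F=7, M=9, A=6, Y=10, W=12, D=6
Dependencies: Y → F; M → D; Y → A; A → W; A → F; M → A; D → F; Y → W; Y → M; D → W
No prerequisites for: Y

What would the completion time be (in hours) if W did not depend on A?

Before: longest chain Y→M→D→W = 10+9+6+12 = 37, finish 37.
Dropping A→W doesn't change W's earliest start (25); another predecessor still binds.
New critical path: Y→M→D→W = 10+9+6+12 = 37 ⇒ 37 hours.

37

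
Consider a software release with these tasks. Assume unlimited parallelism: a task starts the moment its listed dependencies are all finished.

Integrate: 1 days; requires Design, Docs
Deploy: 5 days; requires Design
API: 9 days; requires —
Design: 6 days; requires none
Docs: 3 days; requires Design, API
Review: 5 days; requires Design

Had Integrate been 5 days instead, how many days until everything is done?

17

Baseline: API→Docs→Integrate = 9+3+1 = 13 → 13 days.
Since Integrate is critical, the +4 change carries straight to that chain (now 17 days).
That remains the longest chain; total 17 days.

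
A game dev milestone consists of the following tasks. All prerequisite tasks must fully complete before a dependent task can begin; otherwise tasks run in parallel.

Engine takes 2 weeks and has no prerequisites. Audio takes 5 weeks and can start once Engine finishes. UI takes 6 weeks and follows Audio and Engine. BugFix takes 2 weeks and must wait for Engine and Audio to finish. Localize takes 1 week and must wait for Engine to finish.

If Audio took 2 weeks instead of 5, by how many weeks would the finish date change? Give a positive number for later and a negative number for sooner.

-3

Baseline: Engine→Audio→UI = 2+5+6 = 13 → 13 weeks.
Audio lies on that path, so at 2 weeks the path becomes 10 weeks.
That remains the longest chain; total 10 weeks.
Change in finish: 10 − 13 = -3 weeks.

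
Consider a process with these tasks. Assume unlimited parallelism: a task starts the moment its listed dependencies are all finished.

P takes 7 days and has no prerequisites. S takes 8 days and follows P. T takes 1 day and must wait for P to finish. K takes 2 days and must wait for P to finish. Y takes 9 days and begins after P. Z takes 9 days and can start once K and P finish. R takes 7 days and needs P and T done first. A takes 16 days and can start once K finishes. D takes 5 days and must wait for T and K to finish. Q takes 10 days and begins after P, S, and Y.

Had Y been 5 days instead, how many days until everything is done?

Critical path before the change: P→Y→Q = 7+9+10 = 26 giving 26 days.
Since Y is critical, the -4 change carries straight to that chain (now 22 days).
New critical path: P→S→Q = 7+8+10 = 25 ⇒ 25 days.

25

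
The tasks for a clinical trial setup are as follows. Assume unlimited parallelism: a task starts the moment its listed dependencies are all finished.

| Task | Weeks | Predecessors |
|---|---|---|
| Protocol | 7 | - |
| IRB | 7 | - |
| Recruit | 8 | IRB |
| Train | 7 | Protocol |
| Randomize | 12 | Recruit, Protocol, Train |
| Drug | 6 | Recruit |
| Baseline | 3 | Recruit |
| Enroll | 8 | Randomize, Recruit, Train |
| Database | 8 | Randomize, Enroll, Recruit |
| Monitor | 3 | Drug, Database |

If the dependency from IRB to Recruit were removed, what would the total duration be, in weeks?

With the dependency in place, IRB→Recruit→Randomize→Enroll→Database→Monitor = 7+8+12+8+8+3 = 46 sets the finish at 46 weeks.
Without IRB→Recruit, Recruit's earliest start moves from 7 to 0.
After: Protocol→Train→Randomize→Enroll→Database→Monitor = 7+7+12+8+8+3 = 45 → 45 weeks.

45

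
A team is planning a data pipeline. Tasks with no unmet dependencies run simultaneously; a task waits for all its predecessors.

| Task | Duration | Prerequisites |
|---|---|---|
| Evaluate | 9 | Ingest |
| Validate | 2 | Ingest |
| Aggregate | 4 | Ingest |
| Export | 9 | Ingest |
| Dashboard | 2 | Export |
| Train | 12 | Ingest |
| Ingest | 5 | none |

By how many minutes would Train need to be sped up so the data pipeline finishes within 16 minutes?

1

Current finish: 17 minutes; target: 16.
Train is on every critical path, so each minute cut from Train cuts the finish by one (this holds down to a finish of 16).
Need 17 − 16 = 1 minute off Train → Train becomes 11 minutes, finish becomes 16.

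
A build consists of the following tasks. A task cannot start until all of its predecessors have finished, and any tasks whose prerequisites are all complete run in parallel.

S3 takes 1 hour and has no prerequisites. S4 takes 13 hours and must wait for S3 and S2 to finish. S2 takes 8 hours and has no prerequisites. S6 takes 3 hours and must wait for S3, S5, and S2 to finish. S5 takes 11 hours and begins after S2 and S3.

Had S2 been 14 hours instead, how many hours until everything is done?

Baseline: S2→S5→S6 = 8+11+3 = 22 → 22 hours.
S2 is on the critical path; changing it to 14 makes that path 28 hours.
The critical path is still S2→S5→S6; finish is now 28 hours.

28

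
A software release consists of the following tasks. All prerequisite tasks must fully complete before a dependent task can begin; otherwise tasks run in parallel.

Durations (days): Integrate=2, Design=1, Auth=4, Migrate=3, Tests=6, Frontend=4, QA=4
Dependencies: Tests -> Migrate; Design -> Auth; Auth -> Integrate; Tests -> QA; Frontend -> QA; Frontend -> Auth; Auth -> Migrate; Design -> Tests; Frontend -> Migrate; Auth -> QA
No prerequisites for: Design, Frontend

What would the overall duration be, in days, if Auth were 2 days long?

Actual critical path: Frontend→Auth→QA = 4+4+4 = 12 ⇒ 12 days.
Since Auth is critical, the -2 change carries straight to that chain (now 10 days).
The binding chain switches to Design→Tests→QA = 1+6+4 = 11; finish 11 days.

11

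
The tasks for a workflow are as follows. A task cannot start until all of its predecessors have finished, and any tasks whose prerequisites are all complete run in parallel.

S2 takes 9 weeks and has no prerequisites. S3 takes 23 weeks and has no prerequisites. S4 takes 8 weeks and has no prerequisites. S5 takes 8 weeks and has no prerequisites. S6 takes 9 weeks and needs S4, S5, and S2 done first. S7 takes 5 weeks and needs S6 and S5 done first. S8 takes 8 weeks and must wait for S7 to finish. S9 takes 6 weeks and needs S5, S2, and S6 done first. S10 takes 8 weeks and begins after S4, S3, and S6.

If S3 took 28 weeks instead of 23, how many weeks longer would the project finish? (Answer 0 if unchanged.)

As given, the longest chain is S3→S10 = 23+8 = 31, so the finish is 31 weeks.
Since S3 is critical, the +5 change carries straight to that chain (now 36 weeks).
No other chain overtakes it, so the finish is 36 weeks.
Change in finish: 36 − 31 = +5 weeks.

5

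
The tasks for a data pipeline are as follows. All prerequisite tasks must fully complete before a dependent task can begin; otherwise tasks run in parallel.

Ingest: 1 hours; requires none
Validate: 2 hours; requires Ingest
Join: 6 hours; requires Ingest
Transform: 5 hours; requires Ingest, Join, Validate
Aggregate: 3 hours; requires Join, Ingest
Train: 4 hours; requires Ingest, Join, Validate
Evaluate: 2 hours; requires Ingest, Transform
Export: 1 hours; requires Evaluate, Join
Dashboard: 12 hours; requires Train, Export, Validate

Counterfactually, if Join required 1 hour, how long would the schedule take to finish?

23

The binding path is Ingest→Join→Transform→Evaluate→Export→Dashboard = 1+6+5+2+1+12 = 27; finish at 27 hours.
Since Join is critical, the -5 change carries straight to that chain (now 22 hours).
New critical path: Ingest→Validate→Transform→Evaluate→Export→Dashboard = 1+2+5+2+1+12 = 23 ⇒ 23 hours.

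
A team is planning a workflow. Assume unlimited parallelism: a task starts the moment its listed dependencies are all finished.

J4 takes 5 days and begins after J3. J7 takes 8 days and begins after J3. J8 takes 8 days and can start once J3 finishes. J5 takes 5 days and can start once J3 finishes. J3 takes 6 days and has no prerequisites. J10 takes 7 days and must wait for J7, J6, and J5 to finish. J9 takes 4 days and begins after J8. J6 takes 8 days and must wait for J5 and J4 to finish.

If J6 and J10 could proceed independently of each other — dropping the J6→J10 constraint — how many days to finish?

Before: longest chain J3→J4→J6→J10 = 6+5+8+7 = 26, finish 26.
Without J6→J10, J10's earliest start moves from 19 to 14.
The longest chain is now J3→J7→J10 = 6+8+7 = 21, so the schedule takes 21 days.

21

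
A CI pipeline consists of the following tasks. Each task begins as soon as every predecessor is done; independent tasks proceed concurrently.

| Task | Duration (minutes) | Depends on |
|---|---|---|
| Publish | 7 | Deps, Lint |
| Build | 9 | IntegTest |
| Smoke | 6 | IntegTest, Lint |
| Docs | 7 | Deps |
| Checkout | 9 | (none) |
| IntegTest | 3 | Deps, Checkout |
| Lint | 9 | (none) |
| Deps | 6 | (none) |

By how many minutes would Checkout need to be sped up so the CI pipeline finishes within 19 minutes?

2

Current finish: 21 minutes; target: 19.
Checkout is on every critical path, so each minute cut from Checkout cuts the finish by one (this holds down to a finish of 18).
Need 21 − 19 = 2 minutes off Checkout → Checkout becomes 7 minutes, finish becomes 19.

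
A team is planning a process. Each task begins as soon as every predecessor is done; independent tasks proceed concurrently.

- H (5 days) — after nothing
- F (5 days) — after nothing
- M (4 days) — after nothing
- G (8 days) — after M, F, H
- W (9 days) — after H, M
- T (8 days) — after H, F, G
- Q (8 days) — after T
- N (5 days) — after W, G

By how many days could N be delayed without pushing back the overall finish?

Critical path: H→G→T→Q = 5+8+8+8 = 29, so the finish is 29 days.
N finishes as early as 19 and must finish by 29.
Float = 29 − 19 = 10.

10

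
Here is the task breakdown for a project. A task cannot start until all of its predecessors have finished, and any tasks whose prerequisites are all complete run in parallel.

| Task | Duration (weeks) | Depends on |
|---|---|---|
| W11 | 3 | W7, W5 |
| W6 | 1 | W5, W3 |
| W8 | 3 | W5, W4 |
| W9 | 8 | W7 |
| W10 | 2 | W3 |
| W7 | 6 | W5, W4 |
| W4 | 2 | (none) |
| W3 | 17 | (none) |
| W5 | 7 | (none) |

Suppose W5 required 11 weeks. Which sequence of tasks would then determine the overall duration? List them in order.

W5, W7, W9

Actual critical path: W5→W7→W9 = 7+6+8 = 21 ⇒ 21 weeks.
Since W5 is critical, the +4 change carries straight to that chain (now 25 weeks).
The critical path is still W5→W7→W9; finish is now 25 weeks.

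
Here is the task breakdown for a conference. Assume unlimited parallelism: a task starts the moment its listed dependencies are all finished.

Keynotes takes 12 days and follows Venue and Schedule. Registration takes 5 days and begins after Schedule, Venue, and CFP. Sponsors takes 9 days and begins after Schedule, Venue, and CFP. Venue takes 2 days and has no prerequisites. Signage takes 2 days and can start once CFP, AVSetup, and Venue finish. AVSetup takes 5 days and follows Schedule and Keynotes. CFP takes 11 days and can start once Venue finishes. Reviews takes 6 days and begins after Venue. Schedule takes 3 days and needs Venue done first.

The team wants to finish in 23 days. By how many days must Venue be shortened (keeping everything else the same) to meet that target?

1

Current finish: 24 days; target: 23.
Venue is on every critical path, so each day cut from Venue cuts the finish by one (this holds down to a finish of 23).
Need 24 − 23 = 1 day off Venue → Venue becomes 1 day, finish becomes 23.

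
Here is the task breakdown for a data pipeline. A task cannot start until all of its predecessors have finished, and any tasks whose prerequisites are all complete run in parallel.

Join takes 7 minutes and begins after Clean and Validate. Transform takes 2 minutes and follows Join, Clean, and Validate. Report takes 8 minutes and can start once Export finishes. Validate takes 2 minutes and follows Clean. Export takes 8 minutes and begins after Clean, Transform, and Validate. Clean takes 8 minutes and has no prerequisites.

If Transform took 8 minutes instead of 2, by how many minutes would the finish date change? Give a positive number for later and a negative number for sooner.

6

As given, the longest chain is Clean→Validate→Join→Transform→Export→Report = 8+2+7+2+8+8 = 35, so the finish is 35 minutes.
Transform is on the critical path; changing it to 8 makes that path 41 minutes.
No other chain overtakes it, so the finish is 41 minutes.
Change in finish: 41 − 35 = +6 minutes.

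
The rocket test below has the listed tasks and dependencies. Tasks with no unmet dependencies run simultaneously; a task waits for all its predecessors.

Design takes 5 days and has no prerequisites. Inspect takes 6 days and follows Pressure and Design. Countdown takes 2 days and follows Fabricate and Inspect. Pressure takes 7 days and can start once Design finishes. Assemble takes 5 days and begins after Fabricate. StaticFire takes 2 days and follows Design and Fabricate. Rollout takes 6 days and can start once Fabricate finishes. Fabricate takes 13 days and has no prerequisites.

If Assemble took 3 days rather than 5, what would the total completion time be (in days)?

As given, the longest chain is Design→Pressure→Inspect→Countdown = 5+7+6+2 = 20, so the finish is 20 days.
Assemble is off the critical path — its longest chain is 18 days, giving 2 of slack.
That remains the longest chain; total 20 days.

20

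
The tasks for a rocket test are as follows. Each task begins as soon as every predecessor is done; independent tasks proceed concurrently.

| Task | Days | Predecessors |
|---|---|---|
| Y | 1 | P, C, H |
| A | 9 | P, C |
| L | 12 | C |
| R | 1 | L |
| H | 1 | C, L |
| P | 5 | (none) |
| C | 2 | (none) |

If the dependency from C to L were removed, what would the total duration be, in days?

Before: longest chain C→L→H→Y = 2+12+1+1 = 16, finish 16.
Without C→L, L's earliest start moves from 2 to 0.
New critical path: P→A = 5+9 = 14 ⇒ 14 days.

14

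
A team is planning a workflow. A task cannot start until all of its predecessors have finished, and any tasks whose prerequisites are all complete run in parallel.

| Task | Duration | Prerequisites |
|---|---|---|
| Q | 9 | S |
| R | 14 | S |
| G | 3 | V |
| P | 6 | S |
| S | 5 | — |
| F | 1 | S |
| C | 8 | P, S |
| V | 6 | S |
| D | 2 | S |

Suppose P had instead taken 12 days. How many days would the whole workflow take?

25

The binding path is S→P→C = 5+6+8 = 19; finish at 19 days.
Since P is critical, the +6 change carries straight to that chain (now 25 days).
The critical path is still S→P→C; finish is now 25 days.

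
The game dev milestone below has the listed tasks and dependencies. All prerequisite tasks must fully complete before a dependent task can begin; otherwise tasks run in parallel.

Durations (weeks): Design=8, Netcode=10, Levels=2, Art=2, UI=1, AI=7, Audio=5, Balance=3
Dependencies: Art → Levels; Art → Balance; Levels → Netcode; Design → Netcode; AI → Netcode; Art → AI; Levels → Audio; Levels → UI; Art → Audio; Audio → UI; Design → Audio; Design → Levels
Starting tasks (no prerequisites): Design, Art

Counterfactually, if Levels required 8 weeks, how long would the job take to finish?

Baseline: Design→Levels→Netcode = 8+2+10 = 20 → 20 weeks.
Levels is on the critical path; changing it to 8 makes that path 26 weeks.
The critical path is still Design→Levels→Netcode; finish is now 26 weeks.

26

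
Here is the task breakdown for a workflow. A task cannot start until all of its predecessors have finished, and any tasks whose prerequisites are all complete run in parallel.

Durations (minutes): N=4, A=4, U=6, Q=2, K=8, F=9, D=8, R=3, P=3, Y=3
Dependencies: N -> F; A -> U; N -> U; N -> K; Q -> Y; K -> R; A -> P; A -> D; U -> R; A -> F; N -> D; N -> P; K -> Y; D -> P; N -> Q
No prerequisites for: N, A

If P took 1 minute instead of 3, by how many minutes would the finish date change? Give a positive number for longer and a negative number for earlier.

Critical path before the change: N→D→P = 4+8+3 = 15 giving 15 minutes.
Since P is critical, the -2 change carries straight to that chain (now 13 minutes).
The binding chain switches to N→K→R = 4+8+3 = 15; finish 15 minutes.
Change in finish: 15 − 15 = +0 minutes.

0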